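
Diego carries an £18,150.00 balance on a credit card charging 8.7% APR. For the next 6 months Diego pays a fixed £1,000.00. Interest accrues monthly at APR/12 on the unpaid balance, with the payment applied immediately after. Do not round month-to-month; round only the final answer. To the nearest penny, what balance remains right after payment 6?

£12,844.17

Monthly rate r = 8.7%/12 = 0.725% = 0.00725.
Each month: B ← B·(1+r) − £1,000.00.
Month 1: interest £131.59; balance after payment £17,281.59.
Month 2: interest £125.29; balance after payment £16,406.88.
Month 3: interest £118.95; balance after payment £15,525.83.
Month 4: interest £112.56; balance after payment £14,638.39.
Month 5: interest £106.13; balance after payment £13,744.52.
Month 6: interest £99.65; balance after payment £12,844.17.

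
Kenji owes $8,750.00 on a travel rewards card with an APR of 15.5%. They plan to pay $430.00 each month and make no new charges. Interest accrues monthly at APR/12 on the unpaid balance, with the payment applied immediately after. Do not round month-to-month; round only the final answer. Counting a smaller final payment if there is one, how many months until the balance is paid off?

Monthly rate r = 15.5%/12 = 1.29167% = 0.0129167.
Recurrence: B ← B·(1+r) − $430.00.
Month 1: interest $113.02; balance after payment $8,433.02.
Month 2: interest $108.93; balance after payment $8,111.95.
Closed form: n = −ln(1 − rB₀/P)/ln(1+r) = −ln(0.73716)/ln(1.01292) ≈ 23.761, so the balance reaches zero during payment 24.

24 months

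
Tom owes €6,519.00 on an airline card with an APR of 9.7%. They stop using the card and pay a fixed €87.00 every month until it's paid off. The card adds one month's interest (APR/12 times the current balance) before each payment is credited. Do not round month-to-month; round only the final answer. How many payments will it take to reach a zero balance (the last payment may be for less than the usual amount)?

Monthly rate r = 9.7%/12 = 0.808333% = 0.00808333.
Recurrence: B ← B·(1+r) − €87.00.
Month 1: interest €52.70; balance after payment €6,484.70.
Month 2: interest €52.42; balance after payment €6,450.11.
Closed form: n = −ln(1 − rB₀/P)/ln(1+r) = −ln(0.39431)/ln(1.00808) ≈ 115.593, so the balance reaches zero during payment 116.

116 payments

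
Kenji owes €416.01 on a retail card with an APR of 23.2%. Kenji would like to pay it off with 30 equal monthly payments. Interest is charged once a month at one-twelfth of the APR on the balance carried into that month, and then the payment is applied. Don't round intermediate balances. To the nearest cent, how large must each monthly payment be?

€18.40

Monthly rate r = 23.2%/12 = 1.93333% = 0.0193333.
Level-payment amortization: P = B₀·r / (1 − (1+r)^(−n)) = 416.01·0.0193333 / (1 − 1.01933^(−30)).
Denominator 1 − (1+r)^(−30) = 0.436993759.
P = 8.04286 / 0.436993759 ≈ 18.40.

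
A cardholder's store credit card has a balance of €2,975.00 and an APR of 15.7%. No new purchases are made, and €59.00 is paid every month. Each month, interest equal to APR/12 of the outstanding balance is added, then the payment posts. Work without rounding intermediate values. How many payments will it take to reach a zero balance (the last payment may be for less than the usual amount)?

Monthly rate r = 15.7%/12 = 1.30833% = 0.0130833.
Recurrence: B ← B·(1+r) − €59.00.
Month 1: interest €38.92; balance after payment €2,954.92.
Month 2: interest €38.66; balance after payment €2,934.58.
Closed form: n = −ln(1 − rB₀/P)/ln(1+r) = −ln(0.34029)/ln(1.01308) ≈ 82.930, so the balance reaches zero during payment 83.

83 months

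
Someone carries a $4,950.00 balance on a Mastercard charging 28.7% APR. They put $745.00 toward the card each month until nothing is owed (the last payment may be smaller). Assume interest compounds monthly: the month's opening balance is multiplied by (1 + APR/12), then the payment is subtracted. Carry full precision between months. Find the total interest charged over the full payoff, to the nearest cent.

Monthly rate r = 28.7%/12 = 2.39167% = 0.0239167.
Payoff takes n = ⌈−ln(1 − rB₀/P)/ln(1+r)⌉ = ⌈7.322⌉ = 8 payments; the last is $241.79.
Total paid = 7·$745.00 + $241.79 = $5,456.79.
Total interest = total paid − principal = $5,456.79 − $4,950.00 = $506.79.

$506.79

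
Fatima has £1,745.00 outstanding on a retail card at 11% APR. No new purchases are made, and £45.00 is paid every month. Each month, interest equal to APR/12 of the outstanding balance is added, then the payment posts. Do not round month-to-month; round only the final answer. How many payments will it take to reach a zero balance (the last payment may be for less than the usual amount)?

49 months

Monthly rate r = 11%/12 = 0.916667% = 0.00916667.
Recurrence: B ← B·(1+r) − £45.00.
Month 1: interest £16.00; balance after payment £1,716.00.
Month 2: interest £15.73; balance after payment £1,686.73.
Closed form: n = −ln(1 − rB₀/P)/ln(1+r) = −ln(0.64454)/ln(1.00917) ≈ 48.135, so the balance reaches zero during payment 49.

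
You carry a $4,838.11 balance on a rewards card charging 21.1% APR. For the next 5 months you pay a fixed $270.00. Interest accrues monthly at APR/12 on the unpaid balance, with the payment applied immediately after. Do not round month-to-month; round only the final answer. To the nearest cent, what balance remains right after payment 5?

$3,880.37

Monthly rate r = 21.1%/12 = 1.75833% = 0.0175833.
Each month: B ← B·(1+r) − $270.00.
Month 1: interest $85.07; balance after payment $4,653.18.
Month 2: interest $81.82; balance after payment $4,465.00.
Month 3: interest $78.51; balance after payment $4,273.51.
Month 4: interest $75.14; balance after payment $4,078.65.
Month 5: interest $71.72; balance after payment $3,880.37.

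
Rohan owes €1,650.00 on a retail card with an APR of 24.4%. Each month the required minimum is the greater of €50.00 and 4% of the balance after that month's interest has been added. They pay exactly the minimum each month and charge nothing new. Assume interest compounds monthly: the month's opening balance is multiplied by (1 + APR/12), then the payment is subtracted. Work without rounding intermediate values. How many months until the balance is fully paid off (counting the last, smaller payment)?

Monthly rate r = 24.4%/12 = 2.03333% = 0.0203333.
While 4% of the post-interest balance exceeds €50.00, each month B ← (B·(1+r))·(1 − 0.04), i.e. B shrinks by the factor (1+r)·0.96 = 0.97952.
This holds for months 1–15. Entering month 16 the balance is €1,209.72; 4% of the post-interest balance is now below €50.00, so the flat €50.00 minimum applies from here.
From month 16 a fixed €50.00 at rate r clears €1,209.72 in 34 more payments. Total: 15 + 34 = 49 months.

49 months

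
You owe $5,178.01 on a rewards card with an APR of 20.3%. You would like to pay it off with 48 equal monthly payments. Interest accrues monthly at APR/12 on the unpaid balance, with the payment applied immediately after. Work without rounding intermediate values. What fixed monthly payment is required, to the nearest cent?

$158.40

Monthly rate r = 20.3%/12 = 1.69167% = 0.0169167.
Level-payment amortization: P = B₀·r / (1 − (1+r)^(−n)) = 5178.01·0.0169167 / (1 − 1.01692^(−48)).
Denominator 1 − (1+r)^(−48) = 0.553005202.
P = 87.5947 / 0.553005202 ≈ 158.40.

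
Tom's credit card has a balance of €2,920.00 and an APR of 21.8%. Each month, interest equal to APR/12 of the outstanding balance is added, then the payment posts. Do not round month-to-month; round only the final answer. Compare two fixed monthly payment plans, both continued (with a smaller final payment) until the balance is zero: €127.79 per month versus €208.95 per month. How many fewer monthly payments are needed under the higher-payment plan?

Monthly rate r = 21.8%/12 = 1.81667% = 0.0181667.
At €127.79/mo: n = ⌈−ln(1 − rB₀/P)/ln(1+r)⌉ = 30 payments (last €101.15); total interest = total paid − €2,920.00 = €887.06.
At €208.95/mo: 17 payments (last €56.09); total interest €479.29.
Payments saved = 30 − 17 = 13.

13 fewer payments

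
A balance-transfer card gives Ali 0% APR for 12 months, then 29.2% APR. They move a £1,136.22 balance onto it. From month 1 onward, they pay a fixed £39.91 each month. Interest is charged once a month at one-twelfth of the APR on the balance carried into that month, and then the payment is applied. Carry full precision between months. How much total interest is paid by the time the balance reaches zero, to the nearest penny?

£192.88

Promo months 1–12 at r₀ = 0%/12 = 0; months 13+ at r₁ = 29.2%/12 = 0.0243333.
After month 12 (no interest yet): B = £1,136.22 − 12·£39.91 = £657.30.
Then at r₁ with £39.91/mo: n₂ = −ln(1 − r₁·B/P)/ln(1+r₁) ≈ 21.30 → 22 more payments.
Total paid = 33·£39.91 + £12.07 = £1,329.10; interest = £1,329.10 − £1,136.22 = £192.88.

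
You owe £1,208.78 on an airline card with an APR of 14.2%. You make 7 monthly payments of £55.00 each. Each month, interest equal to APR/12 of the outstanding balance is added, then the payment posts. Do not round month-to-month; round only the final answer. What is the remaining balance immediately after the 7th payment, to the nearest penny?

Monthly rate r = 14.2%/12 = 1.18333% = 0.0118333.
Each month: B ← B·(1+r) − £55.00.
Month 1: interest £14.30; balance after payment £1,168.08.
Month 2: interest £13.82; balance after payment £1,126.91.
Month 3: interest £13.34; balance after payment £1,085.24.
Month 4: interest £12.84; balance after payment £1,043.08.
Month 5: interest £12.34; balance after payment £1,000.43.
Month 6: interest £11.84; balance after payment £957.26.
Month 7: interest £11.33; balance after payment £913.59.

£913.59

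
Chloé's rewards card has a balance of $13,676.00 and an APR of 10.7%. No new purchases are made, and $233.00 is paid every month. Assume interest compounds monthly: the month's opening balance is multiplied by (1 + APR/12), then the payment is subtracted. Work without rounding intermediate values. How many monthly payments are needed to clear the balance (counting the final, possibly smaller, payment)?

Monthly rate r = 10.7%/12 = 0.891667% = 0.00891667.
Recurrence: B ← B·(1+r) − $233.00.
Month 1: interest $121.94; balance after payment $13,564.94.
Month 2: interest $120.95; balance after payment $13,452.90.
Closed form: n = −ln(1 − rB₀/P)/ln(1+r) = −ln(0.47663)/ln(1.00892) ≈ 83.474, so the balance reaches zero during payment 84.

84 payments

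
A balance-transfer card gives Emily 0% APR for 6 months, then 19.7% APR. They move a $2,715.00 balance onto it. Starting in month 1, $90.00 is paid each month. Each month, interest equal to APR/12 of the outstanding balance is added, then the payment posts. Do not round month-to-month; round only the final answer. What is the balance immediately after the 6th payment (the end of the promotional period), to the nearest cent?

$2,175.00

Promo months 1–6 at r₀ = 0%/12 = 0; months 7+ at r₁ = 19.7%/12 = 0.0164167.
After month 6 (no interest yet): B = $2,715.00 − 6·$90.00 = $2,175.00.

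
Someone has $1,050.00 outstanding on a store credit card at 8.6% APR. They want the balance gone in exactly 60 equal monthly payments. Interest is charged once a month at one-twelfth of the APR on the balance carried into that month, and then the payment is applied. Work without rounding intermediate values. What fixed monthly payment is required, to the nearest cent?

$21.59

Monthly rate r = 8.6%/12 = 0.716667% = 0.00716667.
Level-payment amortization: P = B₀·r / (1 − (1+r)^(−n)) = 1050.00·0.00716667 / (1 − 1.00717^(−60)).
Denominator 1 − (1+r)^(−60) = 0.348492577.
P = 7.525 / 0.348492577 ≈ 21.59.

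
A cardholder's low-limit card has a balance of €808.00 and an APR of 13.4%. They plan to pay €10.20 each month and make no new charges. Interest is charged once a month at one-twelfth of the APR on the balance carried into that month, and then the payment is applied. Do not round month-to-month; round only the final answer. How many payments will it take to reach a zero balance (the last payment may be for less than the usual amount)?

195 months

Monthly rate r = 13.4%/12 = 1.11667% = 0.0111667.
Recurrence: B ← B·(1+r) − €10.20.
Month 1: interest €9.02; balance after payment €806.82.
Month 2: interest €9.01; balance after payment €805.63.
Closed form: n = −ln(1 − rB₀/P)/ln(1+r) = −ln(0.11542)/ln(1.01117) ≈ 194.433, so the balance reaches zero during payment 195.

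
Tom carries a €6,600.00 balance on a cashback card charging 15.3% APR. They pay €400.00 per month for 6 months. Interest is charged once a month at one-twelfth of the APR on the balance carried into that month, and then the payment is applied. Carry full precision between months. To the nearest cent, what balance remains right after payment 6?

Monthly rate r = 15.3%/12 = 1.275% = 0.01275.
Each month: B ← B·(1+r) − €400.00.
Month 1: interest €84.15; balance after payment €6,284.15.
Month 2: interest €80.12; balance after payment €5,964.27.
Month 3: interest €76.04; balance after payment €5,640.32.
Month 4: interest €71.91; balance after payment €5,312.23.
Month 5: interest €67.73; balance after payment €4,979.96.
Month 6: interest €63.49; balance after payment €4,643.46.

€4,643.46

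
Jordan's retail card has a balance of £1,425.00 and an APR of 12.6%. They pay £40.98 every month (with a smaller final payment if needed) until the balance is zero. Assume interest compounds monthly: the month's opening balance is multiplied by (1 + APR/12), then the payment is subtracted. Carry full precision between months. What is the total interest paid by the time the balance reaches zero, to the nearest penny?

Monthly rate r = 12.6%/12 = 1.05% = 0.0105.
Payoff takes n = ⌈−ln(1 − rB₀/P)/ln(1+r)⌉ = ⌈43.495⌉ = 44 payments; the last is £20.33.
Total paid = 43·£40.98 + £20.33 = £1,782.47.
Total interest = total paid − principal = £1,782.47 − £1,425.00 = £357.47.

£357.47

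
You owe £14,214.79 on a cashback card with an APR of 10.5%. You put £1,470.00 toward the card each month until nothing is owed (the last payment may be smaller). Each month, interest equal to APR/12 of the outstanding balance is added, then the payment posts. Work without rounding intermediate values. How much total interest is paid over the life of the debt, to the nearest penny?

Monthly rate r = 10.5%/12 = 0.875% = 0.00875.
Payoff takes n = ⌈−ln(1 − rB₀/P)/ln(1+r)⌉ = ⌈10.148⌉ = 11 payments; the last is £218.08.
Total paid = 10·£1,470.00 + £218.08 = £14,918.08.
Total interest = total paid − principal = £14,918.08 − £14,214.79 = £703.29.

£703.29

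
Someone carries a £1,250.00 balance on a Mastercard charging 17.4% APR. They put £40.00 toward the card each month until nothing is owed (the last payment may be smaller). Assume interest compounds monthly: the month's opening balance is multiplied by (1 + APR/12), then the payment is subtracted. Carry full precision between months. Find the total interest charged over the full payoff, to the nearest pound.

£427

Monthly rate r = 17.4%/12 = 1.45% = 0.0145.
Payoff takes n = ⌈−ln(1 − rB₀/P)/ln(1+r)⌉ = ⌈41.924⌉ = 42 payments; the last is £36.99.
Total paid = 41·£40.00 + £36.99 = £1,676.99.
Total interest = total paid − principal = £1,676.99 − £1,250.00 = £426.99.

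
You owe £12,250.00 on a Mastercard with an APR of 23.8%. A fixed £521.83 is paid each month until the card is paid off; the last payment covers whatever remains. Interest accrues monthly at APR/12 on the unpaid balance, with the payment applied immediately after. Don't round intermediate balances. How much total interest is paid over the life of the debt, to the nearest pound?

£4,399

Monthly rate r = 23.8%/12 = 1.98333% = 0.0198333.
Payoff takes n = ⌈−ln(1 − rB₀/P)/ln(1+r)⌉ = ⌈31.905⌉ = 32 payments; the last is £472.72.
Total paid = 31·£521.83 + £472.72 = £16,649.45.
Total interest = total paid − principal = £16,649.45 − £12,250.00 = £4,399.45.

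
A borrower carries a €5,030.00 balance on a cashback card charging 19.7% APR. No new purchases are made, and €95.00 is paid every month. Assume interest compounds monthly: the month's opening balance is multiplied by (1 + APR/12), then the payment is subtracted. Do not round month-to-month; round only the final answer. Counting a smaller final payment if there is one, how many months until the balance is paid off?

Monthly rate r = 19.7%/12 = 1.64167% = 0.0164167.
Recurrence: B ← B·(1+r) − €95.00.
Month 1: interest €82.58; balance after payment €5,017.58.
Month 2: interest €82.37; balance after payment €5,004.95.
Closed form: n = −ln(1 − rB₀/P)/ln(1+r) = −ln(0.13078)/ln(1.01642) ≈ 124.927, so the balance reaches zero during payment 125.

125 months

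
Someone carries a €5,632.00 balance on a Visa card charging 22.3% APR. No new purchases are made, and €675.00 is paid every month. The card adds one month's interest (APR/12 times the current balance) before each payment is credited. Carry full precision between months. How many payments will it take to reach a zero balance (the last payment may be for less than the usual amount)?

10 payments

Monthly rate r = 22.3%/12 = 1.85833% = 0.0185833.
Recurrence: B ← B·(1+r) − €675.00.
Month 1: interest €104.66; balance after payment €5,061.66.
Month 2: interest €94.06; balance after payment €4,480.72.
Closed form: n = −ln(1 − rB₀/P)/ln(1+r) = −ln(0.84495)/ln(1.01858) ≈ 9.150, so the balance reaches zero during payment 10.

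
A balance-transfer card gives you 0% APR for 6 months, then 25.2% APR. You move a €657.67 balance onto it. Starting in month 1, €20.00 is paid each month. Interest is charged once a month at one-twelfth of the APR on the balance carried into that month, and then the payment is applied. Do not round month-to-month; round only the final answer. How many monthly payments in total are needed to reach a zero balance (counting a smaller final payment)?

Promo months 1–6 at r₀ = 0%/12 = 0; months 7+ at r₁ = 25.2%/12 = 0.021.
After month 6 (no interest yet): B = €657.67 − 6·€20.00 = €537.67.
Then at r₁ with €20.00/mo: n₂ = −ln(1 − r₁·B/P)/ln(1+r₁) ≈ 40.00 → 41 more payments.

47 payments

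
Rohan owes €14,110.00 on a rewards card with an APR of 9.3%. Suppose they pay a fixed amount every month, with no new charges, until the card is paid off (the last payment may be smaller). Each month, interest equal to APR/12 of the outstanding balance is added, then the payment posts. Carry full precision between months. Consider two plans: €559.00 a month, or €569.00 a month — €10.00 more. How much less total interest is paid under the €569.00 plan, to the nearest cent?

Monthly rate r = 9.3%/12 = 0.775% = 0.00775.
At €559.00/mo: n = ⌈−ln(1 − rB₀/P)/ln(1+r)⌉ = 29 payments (last €110.55); total interest = total paid − €14,110.00 = €1,652.55.
At €569.00/mo: 28 payments (last €367.34); total interest €1,620.34.
Interest saved = €1,652.55 − €1,620.34 = €32.21.

€32.21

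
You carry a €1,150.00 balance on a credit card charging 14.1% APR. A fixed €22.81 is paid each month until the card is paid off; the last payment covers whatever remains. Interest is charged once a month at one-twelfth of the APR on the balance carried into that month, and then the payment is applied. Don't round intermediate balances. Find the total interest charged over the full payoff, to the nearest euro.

€602

Monthly rate r = 14.1%/12 = 1.175% = 0.01175.
Payoff takes n = ⌈−ln(1 − rB₀/P)/ln(1+r)⌉ = ⌈76.827⌉ = 77 payments; the last is €18.88.
Total paid = 76·€22.81 + €18.88 = €1,752.44.
Total interest = total paid − principal = €1,752.44 − €1,150.00 = €602.44.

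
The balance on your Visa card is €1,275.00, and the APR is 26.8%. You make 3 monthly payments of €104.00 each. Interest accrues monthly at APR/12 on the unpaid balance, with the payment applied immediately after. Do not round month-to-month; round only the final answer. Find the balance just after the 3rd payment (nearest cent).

€1,043.33

Monthly rate r = 26.8%/12 = 2.23333% = 0.0223333.
Each month: B ← B·(1+r) − €104.00.
Month 1: interest €28.48; balance after payment €1,199.47.
Month 2: interest €26.79; balance after payment €1,122.26.
Month 3: interest €25.06; balance after payment €1,043.33.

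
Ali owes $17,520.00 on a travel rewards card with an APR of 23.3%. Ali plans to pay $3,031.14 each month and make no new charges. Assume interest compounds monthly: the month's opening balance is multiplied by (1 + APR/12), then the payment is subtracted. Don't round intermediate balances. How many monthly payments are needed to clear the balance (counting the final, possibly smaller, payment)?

Monthly rate r = 23.3%/12 = 1.94167% = 0.0194167.
Recurrence: B ← B·(1+r) − $3,031.14.
Month 1: interest $340.18; balance after payment $14,829.04.
Month 2: interest $287.93; balance after payment $12,085.83.
Closed form: n = −ln(1 − rB₀/P)/ln(1+r) = −ln(0.88777)/ln(1.01942) ≈ 6.190, so the balance reaches zero during payment 7.

7 months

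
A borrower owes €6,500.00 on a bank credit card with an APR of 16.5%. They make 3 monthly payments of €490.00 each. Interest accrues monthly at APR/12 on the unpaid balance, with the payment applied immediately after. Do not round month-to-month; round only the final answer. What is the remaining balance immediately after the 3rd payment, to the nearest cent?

Monthly rate r = 16.5%/12 = 1.375% = 0.01375.
Each month: B ← B·(1+r) − €490.00.
Month 1: interest €89.38; balance after payment €6,099.38.
Month 2: interest €83.87; balance after payment €5,693.24.
Month 3: interest €78.28; balance after payment €5,281.52.

€5,281.52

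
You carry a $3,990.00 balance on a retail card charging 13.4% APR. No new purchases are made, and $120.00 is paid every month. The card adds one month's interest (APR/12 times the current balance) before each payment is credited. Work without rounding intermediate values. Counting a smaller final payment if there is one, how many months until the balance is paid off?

42 months

Monthly rate r = 13.4%/12 = 1.11667% = 0.0111667.
Recurrence: B ← B·(1+r) − $120.00.
Month 1: interest $44.55; balance after payment $3,914.55.
Month 2: interest $43.71; balance after payment $3,838.27.
Closed form: n = −ln(1 − rB₀/P)/ln(1+r) = −ln(0.62871)/ln(1.01117) ≈ 41.792, so the balance reaches zero during payment 42.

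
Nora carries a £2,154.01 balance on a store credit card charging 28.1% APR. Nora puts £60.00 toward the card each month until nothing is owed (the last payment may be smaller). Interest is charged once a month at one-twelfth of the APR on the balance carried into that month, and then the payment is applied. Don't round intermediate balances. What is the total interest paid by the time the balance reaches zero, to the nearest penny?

£2,607.25

Monthly rate r = 28.1%/12 = 2.34167% = 0.0234167.
Payoff takes n = ⌈−ln(1 − rB₀/P)/ln(1+r)⌉ = ⌈79.352⌉ = 80 payments; the last is £21.26.
Total paid = 79·£60.00 + £21.26 = £4,761.26.
Total interest = total paid − principal = £4,761.26 − £2,154.01 = £2,607.25.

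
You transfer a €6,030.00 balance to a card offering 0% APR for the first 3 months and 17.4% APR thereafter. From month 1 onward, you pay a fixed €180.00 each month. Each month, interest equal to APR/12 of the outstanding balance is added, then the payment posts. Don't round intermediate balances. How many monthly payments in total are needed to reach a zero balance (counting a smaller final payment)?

44 months

Promo months 1–3 at r₀ = 0%/12 = 0; months 4+ at r₁ = 17.4%/12 = 0.0145.
After month 3 (no interest yet): B = €6,030.00 − 3·€180.00 = €5,490.00.
Then at r₁ with €180.00/mo: n₂ = −ln(1 − r₁·B/P)/ln(1+r₁) ≈ 40.56 → 41 more payments.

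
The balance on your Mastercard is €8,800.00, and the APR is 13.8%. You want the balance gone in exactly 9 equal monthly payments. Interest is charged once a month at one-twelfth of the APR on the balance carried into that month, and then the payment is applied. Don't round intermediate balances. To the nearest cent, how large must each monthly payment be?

Monthly rate r = 13.8%/12 = 1.15% = 0.0115.
Level-payment amortization: P = B₀·r / (1 − (1+r)^(−n)) = 8800.00·0.0115 / (1 − 1.0115^(−9)).
Denominator 1 − (1+r)^(−9) = 0.0977912889.
P = 101.2 / 0.0977912889 ≈ 1034.86.

€1,034.86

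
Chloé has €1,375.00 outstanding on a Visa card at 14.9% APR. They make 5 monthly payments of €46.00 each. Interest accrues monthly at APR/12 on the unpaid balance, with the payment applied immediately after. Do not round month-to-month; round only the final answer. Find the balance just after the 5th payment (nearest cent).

Monthly rate r = 14.9%/12 = 1.24167% = 0.0124167.
Each month: B ← B·(1+r) − €46.00.
Month 1: interest €17.07; balance after payment €1,346.07.
Month 2: interest €16.71; balance after payment €1,316.79.
Month 3: interest €16.35; balance after payment €1,287.14.
Month 4: interest €15.98; balance after payment €1,257.12.
Month 5: interest €15.61; balance after payment €1,226.73.

€1,226.73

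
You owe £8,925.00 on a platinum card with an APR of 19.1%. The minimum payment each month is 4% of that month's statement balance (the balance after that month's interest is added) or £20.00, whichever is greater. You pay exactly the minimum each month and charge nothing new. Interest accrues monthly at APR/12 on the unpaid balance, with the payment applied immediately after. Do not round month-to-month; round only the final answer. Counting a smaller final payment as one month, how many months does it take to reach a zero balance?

148 months

Monthly rate r = 19.1%/12 = 1.59167% = 0.0159167.
While 4% of the post-interest balance exceeds £20.00, each month B ← (B·(1+r))·(1 − 0.04), i.e. B shrinks by the factor (1+r)·0.96 = 0.97528.
This holds for months 1–116. Entering month 117 the balance is £489.34; 4% of the post-interest balance is now below £20.00, so the flat £20.00 minimum applies from here.
From month 117 a fixed £20.00 at rate r clears £489.34 in 32 more payments. Total: 116 + 32 = 148 months.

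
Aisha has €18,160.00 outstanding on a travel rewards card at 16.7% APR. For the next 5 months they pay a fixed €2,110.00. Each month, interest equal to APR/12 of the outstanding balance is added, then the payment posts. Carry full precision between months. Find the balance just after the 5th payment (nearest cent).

€8,611.54

Monthly rate r = 16.7%/12 = 1.39167% = 0.0139167.
Each month: B ← B·(1+r) − €2,110.00.
Month 1: interest €252.73; balance after payment €16,302.73.
Month 2: interest €226.88; balance after payment €14,419.61.
Month 3: interest €200.67; balance after payment €12,510.28.
Month 4: interest €174.10; balance after payment €10,574.38.
Month 5: interest €147.16; balance after payment €8,611.54.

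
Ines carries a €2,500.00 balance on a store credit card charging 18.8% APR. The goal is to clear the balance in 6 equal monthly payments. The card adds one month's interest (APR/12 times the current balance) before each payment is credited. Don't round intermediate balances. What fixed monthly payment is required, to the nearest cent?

€439.81

Monthly rate r = 18.8%/12 = 1.56667% = 0.0156667.
Level-payment amortization: P = B₀·r / (1 − (1+r)^(−n)) = 2500.00·0.0156667 / (1 − 1.01567^(−6)).
Denominator 1 − (1+r)^(−6) = 0.0890536438.
P = 39.1667 / 0.0890536438 ≈ 439.81.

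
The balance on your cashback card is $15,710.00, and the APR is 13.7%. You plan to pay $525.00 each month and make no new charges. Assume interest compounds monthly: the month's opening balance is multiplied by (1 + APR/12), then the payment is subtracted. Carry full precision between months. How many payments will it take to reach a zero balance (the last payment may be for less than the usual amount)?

37 payments

Monthly rate r = 13.7%/12 = 1.14167% = 0.0114167.
Recurrence: B ← B·(1+r) − $525.00.
Month 1: interest $179.36; balance after payment $15,364.36.
Month 2: interest $175.41; balance after payment $15,014.77.
Closed form: n = −ln(1 − rB₀/P)/ln(1+r) = −ln(0.65837)/ln(1.01142) ≈ 36.821, so the balance reaches zero during payment 37.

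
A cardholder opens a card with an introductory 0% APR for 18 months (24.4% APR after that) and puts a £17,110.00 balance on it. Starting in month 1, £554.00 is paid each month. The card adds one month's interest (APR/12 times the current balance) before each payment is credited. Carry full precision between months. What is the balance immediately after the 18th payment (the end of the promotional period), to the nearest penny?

Promo months 1–18 at r₀ = 0%/12 = 0; months 19+ at r₁ = 24.4%/12 = 0.0203333.
After month 18 (no interest yet): B = £17,110.00 − 18·£554.00 = £7,138.00.

£7,138.00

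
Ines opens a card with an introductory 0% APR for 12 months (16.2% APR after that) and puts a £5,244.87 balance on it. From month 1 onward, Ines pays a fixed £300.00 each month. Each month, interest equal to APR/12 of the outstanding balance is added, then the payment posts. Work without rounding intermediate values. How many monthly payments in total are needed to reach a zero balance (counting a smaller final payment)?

18 payments

Promo months 1–12 at r₀ = 0%/12 = 0; months 13+ at r₁ = 16.2%/12 = 0.0135.
After month 12 (no interest yet): B = £5,244.87 − 12·£300.00 = £1,644.87.
Then at r₁ with £300.00/mo: n₂ = −ln(1 − r₁·B/P)/ln(1+r₁) ≈ 5.73 → 6 more payments.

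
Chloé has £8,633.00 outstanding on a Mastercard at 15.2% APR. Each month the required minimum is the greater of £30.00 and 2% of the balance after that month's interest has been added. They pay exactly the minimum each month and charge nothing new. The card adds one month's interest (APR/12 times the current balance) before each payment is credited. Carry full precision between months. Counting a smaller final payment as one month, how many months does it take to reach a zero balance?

Monthly rate r = 15.2%/12 = 1.26667% = 0.0126667.
While 2% of the post-interest balance exceeds £30.00, each month B ← (B·(1+r))·(1 − 0.02), i.e. B shrinks by the factor (1+r)·0.98 = 0.99241.
This holds for months 1–232. Entering month 233 the balance is £1,475.17; 2% of the post-interest balance is now below £30.00, so the flat £30.00 minimum applies from here.
From month 233 a fixed £30.00 at rate r clears £1,475.17 in 78 more payments. Total: 232 + 78 = 310 months.

310 months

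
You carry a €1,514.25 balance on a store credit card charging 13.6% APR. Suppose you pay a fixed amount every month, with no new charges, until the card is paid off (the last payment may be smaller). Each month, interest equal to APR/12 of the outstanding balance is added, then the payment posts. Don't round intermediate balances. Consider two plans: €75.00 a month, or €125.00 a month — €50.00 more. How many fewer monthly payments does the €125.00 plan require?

Monthly rate r = 13.6%/12 = 1.13333% = 0.0113333.
At €75.00/mo: n = ⌈−ln(1 − rB₀/P)/ln(1+r)⌉ = 24 payments (last €4.23); total interest = total paid − €1,514.25 = €214.98.
At €125.00/mo: 14 payments (last €13.09); total interest €123.84.
Payments saved = 24 − 14 = 10.

10 fewer payments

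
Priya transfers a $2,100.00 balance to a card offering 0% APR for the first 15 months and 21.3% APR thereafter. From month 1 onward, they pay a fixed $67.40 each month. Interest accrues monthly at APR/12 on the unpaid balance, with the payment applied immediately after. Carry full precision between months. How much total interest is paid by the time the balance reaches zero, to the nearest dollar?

Promo months 1–15 at r₀ = 0%/12 = 0; months 16+ at r₁ = 21.3%/12 = 0.01775.
After month 15 (no interest yet): B = $2,100.00 − 15·$67.40 = $1,089.00.
Then at r₁ with $67.40/mo: n₂ = −ln(1 − r₁·B/P)/ln(1+r₁) ≈ 19.21 → 20 more payments.
Total paid = 34·$67.40 + $14.23 = $2,305.83; interest = $2,305.83 − $2,100.00 = $205.83.

$206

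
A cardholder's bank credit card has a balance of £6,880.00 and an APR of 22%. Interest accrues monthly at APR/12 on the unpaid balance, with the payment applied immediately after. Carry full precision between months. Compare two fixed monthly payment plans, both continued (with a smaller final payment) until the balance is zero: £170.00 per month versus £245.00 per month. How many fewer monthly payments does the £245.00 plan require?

35 fewer payments

Monthly rate r = 22%/12 = 1.83333% = 0.0183333.
At £170.00/mo: n = ⌈−ln(1 − rB₀/P)/ln(1+r)⌉ = 75 payments (last £96.42); total interest = total paid − £6,880.00 = £5,796.42.
At £245.00/mo: 40 payments (last £199.00); total interest £2,874.00.
Payments saved = 75 − 40 = 35.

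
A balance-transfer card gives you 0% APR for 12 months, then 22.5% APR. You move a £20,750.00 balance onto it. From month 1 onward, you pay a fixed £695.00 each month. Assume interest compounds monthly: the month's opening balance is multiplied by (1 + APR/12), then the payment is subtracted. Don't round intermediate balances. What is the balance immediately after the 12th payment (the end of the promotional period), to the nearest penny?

Promo months 1–12 at r₀ = 0%/12 = 0; months 13+ at r₁ = 22.5%/12 = 0.01875.
After month 12 (no interest yet): B = £20,750.00 − 12·£695.00 = £12,410.00.

£12,410.00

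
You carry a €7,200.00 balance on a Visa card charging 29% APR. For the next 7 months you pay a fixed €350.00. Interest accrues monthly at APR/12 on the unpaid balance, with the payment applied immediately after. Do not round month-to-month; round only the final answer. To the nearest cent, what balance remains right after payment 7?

€5,874.99

Monthly rate r = 29%/12 = 2.41667% = 0.0241667.
Each month: B ← B·(1+r) − €350.00.
Month 1: interest €174.00; balance after payment €7,024.00.
Month 2: interest €169.75; balance after payment €6,843.75.
Month 3: interest €165.39; balance after payment €6,659.14.
Month 4: interest €160.93; balance after payment €6,470.07.
Month 5: interest €156.36; balance after payment €6,276.43.
Month 6: interest €151.68; balance after payment €6,078.11.
Month 7: interest €146.89; balance after payment €5,874.99.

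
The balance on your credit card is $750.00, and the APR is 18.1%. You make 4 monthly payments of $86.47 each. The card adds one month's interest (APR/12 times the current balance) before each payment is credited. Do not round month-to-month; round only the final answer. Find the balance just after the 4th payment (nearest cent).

Monthly rate r = 18.1%/12 = 1.50833% = 0.0150833.
Each month: B ← B·(1+r) − $86.47.
Month 1: interest $11.31; balance after payment $674.84.
Month 2: interest $10.18; balance after payment $598.55.
Month 3: interest $9.03; balance after payment $521.11.
Month 4: interest $7.86; balance after payment $442.50.

$442.50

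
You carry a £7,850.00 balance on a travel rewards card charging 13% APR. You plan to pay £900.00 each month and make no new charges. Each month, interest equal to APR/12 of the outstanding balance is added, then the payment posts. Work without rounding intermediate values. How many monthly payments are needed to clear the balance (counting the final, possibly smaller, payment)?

Monthly rate r = 13%/12 = 1.08333% = 0.0108333.
Recurrence: B ← B·(1+r) − £900.00.
Month 1: interest £85.04; balance after payment £7,035.04.
Month 2: interest £76.21; balance after payment £6,211.25.
Closed form: n = −ln(1 − rB₀/P)/ln(1+r) = −ln(0.90551)/ln(1.01083) ≈ 9.212, so the balance reaches zero during payment 10.

10 payments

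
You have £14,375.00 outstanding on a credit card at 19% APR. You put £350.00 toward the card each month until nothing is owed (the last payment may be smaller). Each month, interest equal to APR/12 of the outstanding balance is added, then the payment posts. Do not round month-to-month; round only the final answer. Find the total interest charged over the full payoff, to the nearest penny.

Monthly rate r = 19%/12 = 1.58333% = 0.0158333.
Payoff takes n = ⌈−ln(1 − rB₀/P)/ln(1+r)⌉ = ⌈66.882⌉ = 67 payments; the last is £309.07.
Total paid = 66·£350.00 + £309.07 = £23,409.07.
Total interest = total paid − principal = £23,409.07 − £14,375.00 = £9,034.07.

£9,034.07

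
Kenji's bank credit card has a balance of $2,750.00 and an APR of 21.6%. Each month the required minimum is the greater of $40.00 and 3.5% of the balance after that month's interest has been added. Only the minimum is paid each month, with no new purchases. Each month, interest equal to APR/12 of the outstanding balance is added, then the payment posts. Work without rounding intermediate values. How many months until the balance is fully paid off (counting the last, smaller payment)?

90 months

Monthly rate r = 21.6%/12 = 1.8% = 0.018.
While 3.5% of the post-interest balance exceeds $40.00, each month B ← (B·(1+r))·(1 − 0.035), i.e. B shrinks by the factor (1+r)·0.965 = 0.98237.
This holds for months 1–51. Entering month 52 the balance is $1,110.10; 3.5% of the post-interest balance is now below $40.00, so the flat $40.00 minimum applies from here.
From month 52 a fixed $40.00 at rate r clears $1,110.10 in 39 more payments. Total: 51 + 39 = 90 months.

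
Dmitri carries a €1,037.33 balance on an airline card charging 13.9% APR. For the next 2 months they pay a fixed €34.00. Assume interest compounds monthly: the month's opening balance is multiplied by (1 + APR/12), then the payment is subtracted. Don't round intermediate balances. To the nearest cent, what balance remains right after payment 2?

€993.11

Monthly rate r = 13.9%/12 = 1.15833% = 0.0115833.
Each month: B ← B·(1+r) − €34.00.
Month 1: interest €12.02; balance after payment €1,015.35.
Month 2: interest €11.76; balance after payment €993.11.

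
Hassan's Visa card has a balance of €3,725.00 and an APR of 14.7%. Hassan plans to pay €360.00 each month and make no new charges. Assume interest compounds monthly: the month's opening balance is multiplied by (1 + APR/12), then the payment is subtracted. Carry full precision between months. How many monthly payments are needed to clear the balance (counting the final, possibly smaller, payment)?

12 payments

Monthly rate r = 14.7%/12 = 1.225% = 0.01225.
Recurrence: B ← B·(1+r) − €360.00.
Month 1: interest €45.63; balance after payment €3,410.63.
Month 2: interest €41.78; balance after payment €3,092.41.
Closed form: n = −ln(1 − rB₀/P)/ln(1+r) = −ln(0.87325)/ln(1.01225) ≈ 11.132, so the balance reaches zero during payment 12.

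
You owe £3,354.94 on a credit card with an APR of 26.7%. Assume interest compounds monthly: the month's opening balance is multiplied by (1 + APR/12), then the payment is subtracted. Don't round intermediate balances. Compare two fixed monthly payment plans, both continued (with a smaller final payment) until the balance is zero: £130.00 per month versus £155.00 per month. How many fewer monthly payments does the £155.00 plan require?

9 fewer payments

Monthly rate r = 26.7%/12 = 2.225% = 0.02225.
At £130.00/mo: n = ⌈−ln(1 − rB₀/P)/ln(1+r)⌉ = 39 payments (last £104.08); total interest = total paid − £3,354.94 = £1,689.14.
At £155.00/mo: 30 payments (last £132.80); total interest £1,272.86.
Payments saved = 39 − 30 = 9.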